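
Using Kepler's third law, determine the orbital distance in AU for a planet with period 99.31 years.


a = P^(2/3) = 99.31^(2/3) = 21.4451

21.4451 AU


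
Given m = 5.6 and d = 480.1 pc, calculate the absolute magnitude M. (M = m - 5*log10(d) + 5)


M = m - 5*log10(d) + 5 = 5.6 - 5*log10(480.1) + 5 = -2.8067

-2.8067


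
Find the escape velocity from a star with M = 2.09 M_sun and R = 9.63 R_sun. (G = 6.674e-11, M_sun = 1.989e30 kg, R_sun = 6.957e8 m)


M = 2.09 * 1.989e30 kg = 4.15701e+30 kg; R = 9.63 * 6.957e8 m = 6.699591e+09 m. v_esc = sqrt(2GM/R) = sqrt(2 * 6.674e-11 * 4.15701e+30 / 6.699591e+09) = 287789.1976

287789.1976 m/s


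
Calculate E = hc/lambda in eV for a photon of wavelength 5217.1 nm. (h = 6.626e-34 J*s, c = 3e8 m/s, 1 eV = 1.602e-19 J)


E = hc/lambda = 6.626e-34 * 3e8 / 5.217e-06 = 3.810e-20 J = 0.2378 eV

0.2378 eV


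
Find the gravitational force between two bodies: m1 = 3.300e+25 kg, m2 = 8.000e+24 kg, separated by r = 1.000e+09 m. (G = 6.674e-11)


F = G*m1*m2/r^2 = 6.674e-11 * 3.300e+25 * 8.000e+24 / (1.000e+09)^2 = 6.674e-11 * 2.640e+50 / 1.000e+18 = 1.762e+22

1.762e+22 N


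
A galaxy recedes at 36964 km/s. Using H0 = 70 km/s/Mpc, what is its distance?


d = v / H0 = 36964 / 70 = 528.0571

528.0571 Mpc


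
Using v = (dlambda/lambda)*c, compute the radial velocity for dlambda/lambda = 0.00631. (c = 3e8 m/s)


v = (dlambda/lambda) * c = 0.00631 * 3e8 = 1.893e+06

1.893e+06 m/s


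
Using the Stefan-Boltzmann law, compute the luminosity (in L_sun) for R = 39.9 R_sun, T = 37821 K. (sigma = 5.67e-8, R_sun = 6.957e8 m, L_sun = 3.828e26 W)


R = 39.9 * 6.957e8 m = 2.775843e+10 m. L = 4*pi*R^2*sigma*T^4 = 4*pi*(2.775843e+10)^2 * 5.67e-8 * 37821^4 = 1.123349125e+33 W. L/L_sun = 1.123349125e+33 / 3.828e26 = 2.935e+06

2.935e+06 L_sun


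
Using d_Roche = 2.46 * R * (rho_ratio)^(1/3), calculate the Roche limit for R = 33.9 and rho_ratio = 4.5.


d_Roche = 2.46 * 33.9 * 4.5^(1/3) = 137.6805

137.6805


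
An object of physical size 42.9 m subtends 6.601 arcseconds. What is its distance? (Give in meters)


D = size / theta_rad, theta_rad = 6.601 * pi/(180*3600) = 3.200e-05, D = 1.341e+06

1.341e+06 m


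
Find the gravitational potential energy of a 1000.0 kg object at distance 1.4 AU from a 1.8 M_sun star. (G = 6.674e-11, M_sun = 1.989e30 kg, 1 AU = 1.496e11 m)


M = 1.8 * 1.989e30 kg = 3.5802e+30 kg; r = 1.4 AU * 1.496e11 m/AU = 2.0944e+11 m. U = -GM*m/r = -(6.674e-11 * 3.5802e+30 * 1000.0) / 2.0944e+11 = -1.141e+12

-1.141e+12 J


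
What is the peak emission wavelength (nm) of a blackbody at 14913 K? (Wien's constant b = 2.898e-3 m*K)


lam_max = b / T = 2.898e-3 / 14913 = 1.943e-07 m = 194.3271 nm

194.3271 nm


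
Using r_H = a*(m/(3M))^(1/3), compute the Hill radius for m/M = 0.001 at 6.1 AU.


r_H = a * (m/3M)^(1/3) = 6.1 * (0.001/3)^(1/3) = 0.423

0.423 AU


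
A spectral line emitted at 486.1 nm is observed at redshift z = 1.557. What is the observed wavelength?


lam_obs = lam_emit * (1 + z) = 486.1 * (1 + 1.557) = 1242.9577

1242.9577 nm


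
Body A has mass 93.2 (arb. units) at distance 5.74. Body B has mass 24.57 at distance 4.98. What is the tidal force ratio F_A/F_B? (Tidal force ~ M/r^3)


Ratio = (M1/r1^3) / (M2/r2^3) = (93.2/5.74^3) / (24.57/4.98^3) = 2.4772

2.4772


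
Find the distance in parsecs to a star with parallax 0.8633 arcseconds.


d = 1/p = 1/0.8633 = 1.1583

1.1583 pc


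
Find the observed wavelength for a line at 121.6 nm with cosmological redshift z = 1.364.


lam_obs = lam_emit * (1 + z) = 121.6 * (1 + 1.364) = 287.4624

287.4624 nm


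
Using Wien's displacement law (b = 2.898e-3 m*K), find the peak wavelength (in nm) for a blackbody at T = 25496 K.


lam_max = b / T = 2.898e-3 / 25496 = 1.137e-07 m = 113.6649 nm

113.6649 nm


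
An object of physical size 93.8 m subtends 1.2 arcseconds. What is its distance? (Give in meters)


D = size / theta_rad, theta_rad = 1.2 * pi/(180*3600) = 5.818e-06, D = 1.612e+07

1.612e+07 m


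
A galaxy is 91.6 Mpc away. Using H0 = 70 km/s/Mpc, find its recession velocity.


v = H0 * d = 70 * 91.6 = 6412.0

6412.0 km/s


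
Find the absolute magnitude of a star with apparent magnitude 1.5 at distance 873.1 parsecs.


M = m - 5*log10(d) + 5 = 1.5 - 5*log10(873.1) + 5 = -8.2053

-8.2053


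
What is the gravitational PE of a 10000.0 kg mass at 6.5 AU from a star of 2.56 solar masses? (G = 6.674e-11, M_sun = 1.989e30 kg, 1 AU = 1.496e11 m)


M = 2.56 * 1.989e30 kg = 5.09184e+30 kg; r = 6.5 AU * 1.496e11 m/AU = 9.724e+11 m. U = -GM*m/r = -(6.674e-11 * 5.09184e+30 * 10000.0) / 9.724e+11 = -3.495e+12

-3.495e+12 J


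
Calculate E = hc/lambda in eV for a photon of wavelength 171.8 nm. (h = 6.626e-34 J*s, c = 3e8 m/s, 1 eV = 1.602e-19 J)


E = hc/lambda = 6.626e-34 * 3e8 / 1.718e-07 = 1.157e-18 J = 7.2225 eV

7.2225 eV


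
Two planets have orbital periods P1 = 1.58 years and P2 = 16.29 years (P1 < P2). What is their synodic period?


1/P_syn = |1/P1 - 1/P2| = |1/1.58 - 1/16.29| => P_syn = 1.7497

1.7497 years


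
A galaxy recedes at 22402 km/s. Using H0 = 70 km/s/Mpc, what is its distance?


d = v / H0 = 22402 / 70 = 320.0286

320.0286 Mpc


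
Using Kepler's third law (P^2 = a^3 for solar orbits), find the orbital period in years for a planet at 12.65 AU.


P = a^(3/2) = 12.65^1.5 = 44.9921

44.9921 years


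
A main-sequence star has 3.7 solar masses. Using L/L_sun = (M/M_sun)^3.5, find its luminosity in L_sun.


L/L_sun = (M/M_sun)^3.5 = 3.7^3.5 = 97.433

97.433 L_sun


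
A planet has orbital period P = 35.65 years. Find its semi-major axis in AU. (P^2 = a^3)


a = P^(2/3) = 35.65^(2/3) = 10.8319

10.8319 AU


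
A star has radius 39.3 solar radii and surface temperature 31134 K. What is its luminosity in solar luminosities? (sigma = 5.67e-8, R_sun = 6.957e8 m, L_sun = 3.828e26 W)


R = 39.3 * 6.957e8 m = 2.734101e+10 m. L = 4*pi*R^2*sigma*T^4 = 4*pi*(2.734101e+10)^2 * 5.67e-8 * 31134^4 = 5.004511767e+32 W. L/L_sun = 5.004511767e+32 / 3.828e26 = 1.307e+06

1.307e+06 L_sun


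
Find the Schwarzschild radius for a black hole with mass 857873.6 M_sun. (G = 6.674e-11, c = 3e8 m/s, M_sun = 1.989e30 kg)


M = 857873.6 * 1.989e30 kg = 1.70631059e+36 kg. rs = 2GM/c^2 = 2 * 6.674e-11 * 1.70631059e+36 / (3e8)^2 = 2.531e+09

2.531e+09 m


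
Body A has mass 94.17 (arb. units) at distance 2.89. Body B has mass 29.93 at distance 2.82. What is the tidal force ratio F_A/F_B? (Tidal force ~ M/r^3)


Ratio = (M1/r1^3) / (M2/r2^3) = (94.17/2.89^3) / (29.93/2.82^3) = 2.9232

2.9232


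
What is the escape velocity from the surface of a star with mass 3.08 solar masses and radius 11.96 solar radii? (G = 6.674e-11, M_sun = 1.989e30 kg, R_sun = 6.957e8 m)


M = 3.08 * 1.989e30 kg = 6.12612e+30 kg; R = 11.96 * 6.957e8 m = 8.320572e+09 m. v_esc = sqrt(2GM/R) = sqrt(2 * 6.674e-11 * 6.12612e+30 / 8.320572e+09) = 313490.4082

313490.4082 m/s


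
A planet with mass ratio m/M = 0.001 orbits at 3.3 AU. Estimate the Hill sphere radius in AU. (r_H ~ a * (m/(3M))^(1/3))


r_H = a * (m/3M)^(1/3) = 3.3 * (0.001/3)^(1/3) = 0.2288

0.2288 AU


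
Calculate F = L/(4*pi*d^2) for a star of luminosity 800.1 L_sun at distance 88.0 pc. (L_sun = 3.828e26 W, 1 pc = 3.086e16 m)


F = L / (4*pi*d^2) = 3.063e+29 / (4*pi*(2.716e+18)^2) = 3.305e-09

3.305e-09 W/m^2


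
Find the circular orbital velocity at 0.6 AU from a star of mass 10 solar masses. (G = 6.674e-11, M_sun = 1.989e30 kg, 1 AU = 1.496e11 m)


v = sqrt(GM/r) = sqrt(6.674e-11 * 1.989e+31 / 8.976e+10) = 121609.939

121609.939 m/s


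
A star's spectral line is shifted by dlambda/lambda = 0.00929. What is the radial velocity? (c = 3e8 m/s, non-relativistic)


v = (dlambda/lambda) * c = 0.00929 * 3e8 = 2.787e+06

2.787e+06 m/s


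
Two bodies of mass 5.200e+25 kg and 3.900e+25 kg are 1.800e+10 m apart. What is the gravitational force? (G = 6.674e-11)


F = G*m1*m2/r^2 = 6.674e-11 * 5.200e+25 * 3.900e+25 / (1.800e+10)^2 = 6.674e-11 * 2.028e+51 / 3.240e+20 = 4.177e+20

4.177e+20 N


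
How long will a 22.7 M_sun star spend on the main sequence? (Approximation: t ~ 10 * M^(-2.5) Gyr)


t = 10 * M^(-2.5) = 10 * 22.7^(-2.5) = 0.0041

0.0041 Gyr


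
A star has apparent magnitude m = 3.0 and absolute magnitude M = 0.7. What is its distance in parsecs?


d = 10^((m - M + 5)/5) = 10^((3.0 - 0.7 + 5)/5) = 28.8403

28.8403 pc


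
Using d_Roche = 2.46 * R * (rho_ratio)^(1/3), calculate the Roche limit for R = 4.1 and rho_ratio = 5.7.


d_Roche = 2.46 * 4.1 * 5.7^(1/3) = 18.0168

18.0168


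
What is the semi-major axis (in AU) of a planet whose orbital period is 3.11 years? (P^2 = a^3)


a = P^(2/3) = 3.11^(2/3) = 2.1306

2.1306 AU


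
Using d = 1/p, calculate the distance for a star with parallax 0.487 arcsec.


d = 1/p = 1/0.487 = 2.0534

2.0534 pc


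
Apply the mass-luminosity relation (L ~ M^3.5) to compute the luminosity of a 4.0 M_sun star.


L/L_sun = (M/M_sun)^3.5 = 4.0^3.5 = 128.0

128.0 L_sun


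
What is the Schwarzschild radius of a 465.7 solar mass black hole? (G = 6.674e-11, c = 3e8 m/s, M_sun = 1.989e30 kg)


M = 465.7 * 1.989e30 kg = 9.262773e+32 kg. rs = 2GM/c^2 = 2 * 6.674e-11 * 9.262773e+32 / (3e8)^2 = 1.374e+06

1.374e+06 m


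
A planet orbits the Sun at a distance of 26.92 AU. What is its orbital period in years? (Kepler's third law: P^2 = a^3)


P = a^(3/2) = 26.92^1.5 = 139.673

139.673 years


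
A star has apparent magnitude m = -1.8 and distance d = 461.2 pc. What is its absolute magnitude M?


M = m - 5*log10(d) + 5 = -1.8 - 5*log10(461.2) + 5 = -10.1194

-10.1194


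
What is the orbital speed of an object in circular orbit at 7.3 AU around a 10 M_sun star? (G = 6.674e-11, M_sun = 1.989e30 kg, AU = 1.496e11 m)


v = sqrt(GM/r) = sqrt(6.674e-11 * 1.989e+31 / 1.092e+12) = 34864.4859

34864.4859 m/s


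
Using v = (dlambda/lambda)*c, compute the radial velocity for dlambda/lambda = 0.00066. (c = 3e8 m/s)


v = (dlambda/lambda) * c = 0.00066 * 3e8 = 198000.0

198000.0 m/s


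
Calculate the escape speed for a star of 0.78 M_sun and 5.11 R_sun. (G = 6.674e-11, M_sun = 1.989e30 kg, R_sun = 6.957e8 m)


M = 0.78 * 1.989e30 kg = 1.55142e+30 kg; R = 5.11 * 6.957e8 m = 3.555027e+09 m. v_esc = sqrt(2GM/R) = sqrt(2 * 6.674e-11 * 1.55142e+30 / 3.555027e+09) = 241352.2435

241352.2435 m/s


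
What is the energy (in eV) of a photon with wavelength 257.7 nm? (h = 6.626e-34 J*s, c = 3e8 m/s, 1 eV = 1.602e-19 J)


E = hc/lambda = 6.626e-34 * 3e8 / 2.577e-07 = 7.714e-19 J = 4.815 eV

4.815 eV


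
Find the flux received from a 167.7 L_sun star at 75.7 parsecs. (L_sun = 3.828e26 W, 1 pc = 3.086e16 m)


F = L / (4*pi*d^2) = 6.420e+28 / (4*pi*(2.336e+18)^2) = 9.361e-10

9.361e-10 W/m^2


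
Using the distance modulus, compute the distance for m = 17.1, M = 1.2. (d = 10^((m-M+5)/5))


d = 10^((m - M + 5)/5) = 10^((17.1 - 1.2 + 5)/5) = 15135.6125

15135.6125 pc


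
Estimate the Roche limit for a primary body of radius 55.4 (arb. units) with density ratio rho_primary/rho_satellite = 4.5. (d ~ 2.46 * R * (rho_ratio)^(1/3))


d_Roche = 2.46 * 55.4 * 4.5^(1/3) = 224.9999

224.9999


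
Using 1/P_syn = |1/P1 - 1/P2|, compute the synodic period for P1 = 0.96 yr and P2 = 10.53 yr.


1/P_syn = |1/P1 - 1/P2| = |1/0.96 - 1/10.53| => P_syn = 1.0563

1.0563 years


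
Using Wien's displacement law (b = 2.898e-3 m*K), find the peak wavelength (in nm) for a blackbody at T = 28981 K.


lam_max = b / T = 2.898e-3 / 28981 = 1.000e-07 m = 99.9965 nm

99.9965 nm


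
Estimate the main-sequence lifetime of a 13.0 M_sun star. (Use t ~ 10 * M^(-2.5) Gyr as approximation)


t = 10 * M^(-2.5) = 10 * 13.0^(-2.5) = 0.0164

0.0164 Gyr


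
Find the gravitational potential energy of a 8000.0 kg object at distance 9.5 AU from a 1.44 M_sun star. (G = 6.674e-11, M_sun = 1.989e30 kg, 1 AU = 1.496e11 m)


M = 1.44 * 1.989e30 kg = 2.86416e+30 kg; r = 9.5 AU * 1.496e11 m/AU = 1.4212e+12 m. U = -GM*m/r = -(6.674e-11 * 2.86416e+30 * 8000.0) / 1.4212e+12 = -1.076e+12

-1.076e+12 J


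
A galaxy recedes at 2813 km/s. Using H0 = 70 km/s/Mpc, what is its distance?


d = v / H0 = 2813 / 70 = 40.1857

40.1857 Mpc


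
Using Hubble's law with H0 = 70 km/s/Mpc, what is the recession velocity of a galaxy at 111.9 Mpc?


v = H0 * d = 70 * 111.9 = 7833.0

7833.0 km/s


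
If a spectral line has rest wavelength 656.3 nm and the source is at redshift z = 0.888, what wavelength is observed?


lam_obs = lam_emit * (1 + z) = 656.3 * (1 + 0.888) = 1239.0944

1239.0944 nm


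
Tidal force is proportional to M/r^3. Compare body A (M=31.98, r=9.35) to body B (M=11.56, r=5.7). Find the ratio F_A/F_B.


Ratio = (M1/r1^3) / (M2/r2^3) = (31.98/9.35^3) / (11.56/5.7^3) = 0.6268

0.6268


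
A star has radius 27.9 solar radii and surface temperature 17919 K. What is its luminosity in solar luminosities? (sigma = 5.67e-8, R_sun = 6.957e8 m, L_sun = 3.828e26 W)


R = 27.9 * 6.957e8 m = 1.941003e+10 m. L = 4*pi*R^2*sigma*T^4 = 4*pi*(1.941003e+10)^2 * 5.67e-8 * 17919^4 = 2.767581469e+31 W. L/L_sun = 2.767581469e+31 / 3.828e26 = 72298.3665

72298.3665 L_sun


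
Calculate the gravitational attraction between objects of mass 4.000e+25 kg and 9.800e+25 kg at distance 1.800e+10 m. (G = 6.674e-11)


F = G*m1*m2/r^2 = 6.674e-11 * 4.000e+25 * 9.800e+25 / (1.800e+10)^2 = 6.674e-11 * 3.920e+51 / 3.240e+20 = 8.075e+20

8.075e+20 N


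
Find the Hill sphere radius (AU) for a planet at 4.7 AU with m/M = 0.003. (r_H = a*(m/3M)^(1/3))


r_H = a * (m/3M)^(1/3) = 4.7 * (0.003/3)^(1/3) = 0.47

0.47 AU


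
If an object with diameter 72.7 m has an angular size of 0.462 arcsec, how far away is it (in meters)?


D = size / theta_rad, theta_rad = 0.462 * pi/(180*3600) = 2.240e-06, D = 3.246e+07

3.246e+07 m


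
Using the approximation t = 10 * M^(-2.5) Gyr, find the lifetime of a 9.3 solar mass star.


t = 10 * M^(-2.5) = 10 * 9.3^(-2.5) = 0.0379

0.0379 Gyr


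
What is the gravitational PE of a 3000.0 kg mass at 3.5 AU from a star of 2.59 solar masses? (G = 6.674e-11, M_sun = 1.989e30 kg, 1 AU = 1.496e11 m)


M = 2.59 * 1.989e30 kg = 5.15151e+30 kg; r = 3.5 AU * 1.496e11 m/AU = 5.236e+11 m. U = -GM*m/r = -(6.674e-11 * 5.15151e+30 * 3000.0) / 5.236e+11 = -1.970e+12

-1.970e+12 J


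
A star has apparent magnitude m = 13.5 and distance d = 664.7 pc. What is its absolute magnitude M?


M = m - 5*log10(d) + 5 = 13.5 - 5*log10(664.7) + 5 = 4.3869

4.3869


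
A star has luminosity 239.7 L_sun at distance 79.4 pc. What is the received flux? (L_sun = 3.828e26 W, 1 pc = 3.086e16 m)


F = L / (4*pi*d^2) = 9.176e+28 / (4*pi*(2.450e+18)^2) = 1.216e-09

1.216e-09 W/m^2


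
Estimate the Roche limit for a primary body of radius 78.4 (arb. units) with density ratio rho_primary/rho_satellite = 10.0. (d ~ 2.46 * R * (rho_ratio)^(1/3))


d_Roche = 2.46 * 78.4 * 10.0^(1/3) = 415.5129

415.5129


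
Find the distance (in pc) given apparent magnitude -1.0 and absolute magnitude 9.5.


d = 10^((m - M + 5)/5) = 10^((-1.0 - 9.5 + 5)/5) = 0.0794

0.0794 pc


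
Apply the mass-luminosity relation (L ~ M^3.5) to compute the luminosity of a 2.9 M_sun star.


L/L_sun = (M/M_sun)^3.5 = 2.9^3.5 = 41.533

41.533 L_sun


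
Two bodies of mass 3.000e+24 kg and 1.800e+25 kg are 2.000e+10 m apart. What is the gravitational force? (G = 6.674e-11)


F = G*m1*m2/r^2 = 6.674e-11 * 3.000e+24 * 1.800e+25 / (2.000e+10)^2 = 6.674e-11 * 5.400e+49 / 4.000e+20 = 9.010e+18

9.010e+18 N


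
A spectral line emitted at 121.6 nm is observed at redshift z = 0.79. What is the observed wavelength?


lam_obs = lam_emit * (1 + z) = 121.6 * (1 + 0.79) = 217.664

217.664 nm


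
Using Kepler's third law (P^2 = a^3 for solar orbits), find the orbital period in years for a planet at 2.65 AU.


P = a^(3/2) = 2.65^1.5 = 4.3139

4.3139 years


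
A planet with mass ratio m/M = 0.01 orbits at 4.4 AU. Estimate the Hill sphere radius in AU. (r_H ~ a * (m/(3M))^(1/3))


r_H = a * (m/3M)^(1/3) = 4.4 * (0.01/3)^(1/3) = 0.6573

0.6573 AU


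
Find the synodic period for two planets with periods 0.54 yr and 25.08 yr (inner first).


1/P_syn = |1/P1 - 1/P2| = |1/0.54 - 1/25.08| => P_syn = 0.5519

0.5519 years


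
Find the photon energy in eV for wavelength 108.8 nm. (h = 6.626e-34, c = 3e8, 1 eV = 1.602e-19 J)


E = hc/lambda = 6.626e-34 * 3e8 / 1.088e-07 = 1.827e-18 J = 11.4046 eV

11.4046 eV


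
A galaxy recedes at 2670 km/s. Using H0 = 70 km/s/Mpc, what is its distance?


d = v / H0 = 2670 / 70 = 38.1429

38.1429 Mpc


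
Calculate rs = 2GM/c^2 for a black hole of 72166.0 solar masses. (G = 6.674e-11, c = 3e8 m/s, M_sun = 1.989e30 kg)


M = 72166.0 * 1.989e30 kg = 1.43538174e+35 kg. rs = 2GM/c^2 = 2 * 6.674e-11 * 1.43538174e+35 / (3e8)^2 = 2.129e+08

2.129e+08 m


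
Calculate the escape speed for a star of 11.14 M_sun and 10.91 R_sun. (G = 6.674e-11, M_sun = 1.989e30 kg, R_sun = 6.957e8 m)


M = 11.14 * 1.989e30 kg = 2.215746e+31 kg; R = 10.91 * 6.957e8 m = 7.590087e+09 m. v_esc = sqrt(2GM/R) = sqrt(2 * 6.674e-11 * 2.215746e+31 / 7.590087e+09) = 624230.1039

624230.1039 m/s


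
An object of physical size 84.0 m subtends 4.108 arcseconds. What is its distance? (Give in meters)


D = size / theta_rad, theta_rad = 4.108 * pi/(180*3600) = 1.992e-05, D = 4.218e+06

4.218e+06 m


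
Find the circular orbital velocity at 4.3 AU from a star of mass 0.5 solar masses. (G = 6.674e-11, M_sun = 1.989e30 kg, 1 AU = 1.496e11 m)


v = sqrt(GM/r) = sqrt(6.674e-11 * 9.945e+29 / 6.433e+11) = 10157.7021

10157.7021 m/s


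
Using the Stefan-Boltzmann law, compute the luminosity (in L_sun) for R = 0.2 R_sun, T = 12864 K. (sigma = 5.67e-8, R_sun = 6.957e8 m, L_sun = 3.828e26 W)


R = 0.2 * 6.957e8 m = 1.3914e+08 m. L = 4*pi*R^2*sigma*T^4 = 4*pi*(1.3914e+08)^2 * 5.67e-8 * 12864^4 = 3.777470197e+26 W. L/L_sun = 3.777470197e+26 / 3.828e26 = 0.9868

0.9868 L_sun


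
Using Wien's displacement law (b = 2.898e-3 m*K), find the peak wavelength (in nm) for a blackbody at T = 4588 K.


lam_max = b / T = 2.898e-3 / 4588 = 6.316e-07 m = 631.6478 nm

631.6478 nm


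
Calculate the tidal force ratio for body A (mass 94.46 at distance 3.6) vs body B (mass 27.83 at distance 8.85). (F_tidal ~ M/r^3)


Ratio = (M1/r1^3) / (M2/r2^3) = (94.46/3.6^3) / (27.83/8.85^3) = 50.4263

50.4263


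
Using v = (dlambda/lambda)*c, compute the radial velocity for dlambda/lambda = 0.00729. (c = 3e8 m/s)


v = (dlambda/lambda) * c = 0.00729 * 3e8 = 2.187e+06

2.187e+06 m/s


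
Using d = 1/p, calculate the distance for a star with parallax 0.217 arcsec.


d = 1/p = 1/0.217 = 4.6083

4.6083 pc


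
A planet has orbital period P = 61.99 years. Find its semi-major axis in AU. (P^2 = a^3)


a = P^(2/3) = 61.99^(2/3) = 15.6632

15.6632 AU


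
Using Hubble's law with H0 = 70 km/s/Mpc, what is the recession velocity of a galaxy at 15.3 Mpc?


v = H0 * d = 70 * 15.3 = 1071.0

1071.0 km/s


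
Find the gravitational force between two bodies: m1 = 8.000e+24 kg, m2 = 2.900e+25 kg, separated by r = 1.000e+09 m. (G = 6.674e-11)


F = G*m1*m2/r^2 = 6.674e-11 * 8.000e+24 * 2.900e+25 / (1.000e+09)^2 = 6.674e-11 * 2.320e+50 / 1.000e+18 = 1.548e+22

1.548e+22 N


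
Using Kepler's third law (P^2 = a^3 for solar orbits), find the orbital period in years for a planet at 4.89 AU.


P = a^(3/2) = 4.89^1.5 = 10.8134

10.8134 years


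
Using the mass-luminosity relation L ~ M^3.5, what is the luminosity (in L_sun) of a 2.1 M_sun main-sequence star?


L/L_sun = (M/M_sun)^3.5 = 2.1^3.5 = 13.4205

13.4205 L_sun


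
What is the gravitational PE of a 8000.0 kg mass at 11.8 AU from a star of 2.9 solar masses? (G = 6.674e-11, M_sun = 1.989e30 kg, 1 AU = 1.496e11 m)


M = 2.9 * 1.989e30 kg = 5.7681e+30 kg; r = 11.8 AU * 1.496e11 m/AU = 1.76528e+12 m. U = -GM*m/r = -(6.674e-11 * 5.7681e+30 * 8000.0) / 1.76528e+12 = -1.745e+12

-1.745e+12 J


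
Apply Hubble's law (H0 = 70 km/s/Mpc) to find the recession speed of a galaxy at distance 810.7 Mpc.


v = H0 * d = 70 * 810.7 = 56749.0

56749.0 km/s


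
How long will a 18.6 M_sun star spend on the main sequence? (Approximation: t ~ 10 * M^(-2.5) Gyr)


t = 10 * M^(-2.5) = 10 * 18.6^(-2.5) = 0.0067

0.0067 Gyr


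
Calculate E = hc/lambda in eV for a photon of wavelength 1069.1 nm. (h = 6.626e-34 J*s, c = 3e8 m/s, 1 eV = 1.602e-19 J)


E = hc/lambda = 6.626e-34 * 3e8 / 1.069e-06 = 1.859e-19 J = 1.1606 eV

1.1606 eV


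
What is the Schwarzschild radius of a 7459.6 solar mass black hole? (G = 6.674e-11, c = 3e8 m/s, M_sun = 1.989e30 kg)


M = 7459.6 * 1.989e30 kg = 1.48371444e+34 kg. rs = 2GM/c^2 = 2 * 6.674e-11 * 1.48371444e+34 / (3e8)^2 = 2.201e+07

2.201e+07 m


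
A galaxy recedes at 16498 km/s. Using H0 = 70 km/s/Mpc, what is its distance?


d = v / H0 = 16498 / 70 = 235.6857

235.6857 Mpc


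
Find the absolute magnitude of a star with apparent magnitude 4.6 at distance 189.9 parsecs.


M = m - 5*log10(d) + 5 = 4.6 - 5*log10(189.9) + 5 = -1.7926

-1.7926


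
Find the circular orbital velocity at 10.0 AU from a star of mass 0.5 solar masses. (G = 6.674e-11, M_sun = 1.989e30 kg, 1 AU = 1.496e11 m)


v = sqrt(GM/r) = sqrt(6.674e-11 * 9.945e+29 / 1.496e+12) = 6660.8507

6660.8507 m/s


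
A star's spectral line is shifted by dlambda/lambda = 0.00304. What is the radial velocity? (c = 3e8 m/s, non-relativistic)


v = (dlambda/lambda) * c = 0.00304 * 3e8 = 912000.0

912000.0 m/s


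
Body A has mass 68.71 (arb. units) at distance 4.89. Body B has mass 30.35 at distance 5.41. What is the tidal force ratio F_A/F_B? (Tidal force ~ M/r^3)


Ratio = (M1/r1^3) / (M2/r2^3) = (68.71/4.89^3) / (30.35/5.41^3) = 3.0657

3.0657


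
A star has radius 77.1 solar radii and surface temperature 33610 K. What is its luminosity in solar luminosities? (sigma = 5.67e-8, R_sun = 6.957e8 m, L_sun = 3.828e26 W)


R = 77.1 * 6.957e8 m = 5.363847e+10 m. L = 4*pi*R^2*sigma*T^4 = 4*pi*(5.363847e+10)^2 * 5.67e-8 * 33610^4 = 2.615891554e+33 W. L/L_sun = 2.615891554e+33 / 3.828e26 = 6.834e+06

6.834e+06 L_sun


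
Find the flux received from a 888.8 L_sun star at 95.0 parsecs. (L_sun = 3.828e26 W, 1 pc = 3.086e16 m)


F = L / (4*pi*d^2) = 3.402e+29 / (4*pi*(2.932e+18)^2) = 3.150e-09

3.150e-09 W/m^2


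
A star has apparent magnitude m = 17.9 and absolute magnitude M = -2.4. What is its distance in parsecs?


d = 10^((m - M + 5)/5) = 10^((17.9 - -2.4 + 5)/5) = 114815.3621

114815.3621 pc


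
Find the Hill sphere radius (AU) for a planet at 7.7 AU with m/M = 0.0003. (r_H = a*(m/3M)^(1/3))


r_H = a * (m/3M)^(1/3) = 7.7 * (0.0003/3)^(1/3) = 0.3574

0.3574 AU


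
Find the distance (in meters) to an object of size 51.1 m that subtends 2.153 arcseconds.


D = size / theta_rad, theta_rad = 2.153 * pi/(180*3600) = 1.044e-05, D = 4.896e+06

4.896e+06 m


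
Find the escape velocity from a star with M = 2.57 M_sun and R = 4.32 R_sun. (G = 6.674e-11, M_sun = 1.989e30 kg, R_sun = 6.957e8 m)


M = 2.57 * 1.989e30 kg = 5.11173e+30 kg; R = 4.32 * 6.957e8 m = 3.005424e+09 m. v_esc = sqrt(2GM/R) = sqrt(2 * 6.674e-11 * 5.11173e+30 / 3.005424e+09) = 476473.967

476473.967 m/s


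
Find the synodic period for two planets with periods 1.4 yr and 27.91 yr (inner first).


1/P_syn = |1/P1 - 1/P2| = |1/1.4 - 1/27.91| => P_syn = 1.4739

1.4739 years


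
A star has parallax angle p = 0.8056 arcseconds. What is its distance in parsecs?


d = 1/p = 1/0.8056 = 1.2413

1.2413 pc


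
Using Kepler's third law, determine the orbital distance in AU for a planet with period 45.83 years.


a = P^(2/3) = 45.83^(2/3) = 12.8066

12.8066 AU


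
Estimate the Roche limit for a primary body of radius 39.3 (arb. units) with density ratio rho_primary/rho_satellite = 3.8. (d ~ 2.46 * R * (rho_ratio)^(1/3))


d_Roche = 2.46 * 39.3 * 3.8^(1/3) = 150.8651

150.8651


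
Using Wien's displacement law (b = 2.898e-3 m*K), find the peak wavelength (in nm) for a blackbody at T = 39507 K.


lam_max = b / T = 2.898e-3 / 39507 = 7.335e-08 m = 73.3541 nm

73.3541 nm


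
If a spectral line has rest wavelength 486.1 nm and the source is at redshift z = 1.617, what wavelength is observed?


lam_obs = lam_emit * (1 + z) = 486.1 * (1 + 1.617) = 1272.1237

1272.1237 nm


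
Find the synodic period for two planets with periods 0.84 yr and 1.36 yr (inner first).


1/P_syn = |1/P1 - 1/P2| = |1/0.84 - 1/1.36| => P_syn = 2.1969

2.1969 years


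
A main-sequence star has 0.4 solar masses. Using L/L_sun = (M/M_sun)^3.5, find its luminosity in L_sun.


L/L_sun = (M/M_sun)^3.5 = 0.4^3.5 = 0.0405

0.0405 L_sun


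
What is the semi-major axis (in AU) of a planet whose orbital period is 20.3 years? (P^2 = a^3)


a = P^(2/3) = 20.3^(2/3) = 7.4416

7.4416 AU


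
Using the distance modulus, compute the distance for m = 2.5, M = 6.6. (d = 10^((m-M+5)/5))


d = 10^((m - M + 5)/5) = 10^((2.5 - 6.6 + 5)/5) = 1.5136

1.5136 pc


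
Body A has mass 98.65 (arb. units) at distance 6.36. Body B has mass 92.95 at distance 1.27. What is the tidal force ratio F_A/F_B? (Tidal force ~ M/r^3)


Ratio = (M1/r1^3) / (M2/r2^3) = (98.65/6.36^3) / (92.95/1.27^3) = 0.0085

0.0085


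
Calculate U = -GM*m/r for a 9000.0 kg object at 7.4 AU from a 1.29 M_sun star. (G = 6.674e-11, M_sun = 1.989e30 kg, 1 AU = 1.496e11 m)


M = 1.29 * 1.989e30 kg = 2.56581e+30 kg; r = 7.4 AU * 1.496e11 m/AU = 1.10704e+12 m. U = -GM*m/r = -(6.674e-11 * 2.56581e+30 * 9000.0) / 1.10704e+12 = -1.392e+12

-1.392e+12 J


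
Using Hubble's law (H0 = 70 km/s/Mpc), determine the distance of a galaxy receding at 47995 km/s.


d = v / H0 = 47995 / 70 = 685.6429

685.6429 Mpc


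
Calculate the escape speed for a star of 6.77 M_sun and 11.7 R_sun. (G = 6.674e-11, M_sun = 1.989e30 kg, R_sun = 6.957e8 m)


M = 6.77 * 1.989e30 kg = 1.346553e+31 kg; R = 11.7 * 6.957e8 m = 8.13969e+09 m. v_esc = sqrt(2GM/R) = sqrt(2 * 6.674e-11 * 1.346553e+31 / 8.13969e+09) = 469911.304

469911.304 m/s


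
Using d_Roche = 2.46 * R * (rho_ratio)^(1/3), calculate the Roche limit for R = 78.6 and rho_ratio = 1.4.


d_Roche = 2.46 * 78.6 * 1.4^(1/3) = 216.3052

216.3052


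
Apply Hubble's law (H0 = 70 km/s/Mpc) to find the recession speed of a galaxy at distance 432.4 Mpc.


v = H0 * d = 70 * 432.4 = 30268.0

30268.0 km/s


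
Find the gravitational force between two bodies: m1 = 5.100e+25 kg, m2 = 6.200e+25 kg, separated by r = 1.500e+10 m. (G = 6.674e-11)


F = G*m1*m2/r^2 = 6.674e-11 * 5.100e+25 * 6.200e+25 / (1.500e+10)^2 = 6.674e-11 * 3.162e+51 / 2.250e+20 = 9.379e+20

9.379e+20 N


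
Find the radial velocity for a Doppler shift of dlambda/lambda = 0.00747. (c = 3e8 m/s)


v = (dlambda/lambda) * c = 0.00747 * 3e8 = 2.241e+06

2.241e+06 m/s


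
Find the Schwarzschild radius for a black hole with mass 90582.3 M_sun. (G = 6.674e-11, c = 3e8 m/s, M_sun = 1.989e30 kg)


M = 90582.3 * 1.989e30 kg = 1.801681947e+35 kg. rs = 2GM/c^2 = 2 * 6.674e-11 * 1.801681947e+35 / (3e8)^2 = 2.672e+08

2.672e+08 m


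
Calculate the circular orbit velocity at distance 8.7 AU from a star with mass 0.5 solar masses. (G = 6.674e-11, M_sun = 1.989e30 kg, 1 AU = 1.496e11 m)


v = sqrt(GM/r) = sqrt(6.674e-11 * 9.945e+29 / 1.302e+12) = 7141.1815

7141.1815 m/s


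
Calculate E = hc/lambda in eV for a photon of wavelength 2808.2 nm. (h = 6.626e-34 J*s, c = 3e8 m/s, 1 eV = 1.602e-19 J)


E = hc/lambda = 6.626e-34 * 3e8 / 2.808e-06 = 7.079e-20 J = 0.4419 eV

0.4419 eV


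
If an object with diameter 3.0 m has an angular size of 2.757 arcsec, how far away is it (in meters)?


D = size / theta_rad, theta_rad = 2.757 * pi/(180*3600) = 1.337e-05, D = 224444.8381

224444.8381 m


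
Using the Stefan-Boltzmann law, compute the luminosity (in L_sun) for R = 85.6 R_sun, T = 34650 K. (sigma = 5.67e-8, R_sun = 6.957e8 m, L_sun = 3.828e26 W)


R = 85.6 * 6.957e8 m = 5.955192e+10 m. L = 4*pi*R^2*sigma*T^4 = 4*pi*(5.955192e+10)^2 * 5.67e-8 * 34650^4 = 3.642482004e+33 W. L/L_sun = 3.642482004e+33 / 3.828e26 = 9.515e+06

9.515e+06 L_sun


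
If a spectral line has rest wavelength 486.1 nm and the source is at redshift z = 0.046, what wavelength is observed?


lam_obs = lam_emit * (1 + z) = 486.1 * (1 + 0.046) = 508.4606

508.4606 nm


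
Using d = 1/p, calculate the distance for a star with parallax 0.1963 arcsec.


d = 1/p = 1/0.1963 = 5.0942

5.0942 pc


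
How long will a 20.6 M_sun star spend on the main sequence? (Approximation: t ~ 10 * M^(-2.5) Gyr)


t = 10 * M^(-2.5) = 10 * 20.6^(-2.5) = 0.0052

0.0052 Gyr


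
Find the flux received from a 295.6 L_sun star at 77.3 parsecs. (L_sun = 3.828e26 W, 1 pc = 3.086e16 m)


F = L / (4*pi*d^2) = 1.132e+29 / (4*pi*(2.385e+18)^2) = 1.582e-09

1.582e-09 W/m^2


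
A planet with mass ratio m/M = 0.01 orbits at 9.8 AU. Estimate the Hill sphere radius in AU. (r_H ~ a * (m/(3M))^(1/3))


r_H = a * (m/3M)^(1/3) = 9.8 * (0.01/3)^(1/3) = 1.4639

1.4639 AU


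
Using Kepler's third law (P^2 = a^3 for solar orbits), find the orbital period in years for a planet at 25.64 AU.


P = a^(3/2) = 25.64^1.5 = 129.8306

129.8306 years


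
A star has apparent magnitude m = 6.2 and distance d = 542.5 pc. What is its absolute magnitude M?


M = m - 5*log10(d) + 5 = 6.2 - 5*log10(542.5) + 5 = -2.472

-2.472


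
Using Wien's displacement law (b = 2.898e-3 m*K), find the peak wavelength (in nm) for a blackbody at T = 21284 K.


lam_max = b / T = 2.898e-3 / 21284 = 1.362e-07 m = 136.1586 nm

136.1586 nm


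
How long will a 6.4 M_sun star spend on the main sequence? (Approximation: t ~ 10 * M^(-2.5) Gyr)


t = 10 * M^(-2.5) = 10 * 6.4^(-2.5) = 0.0965

0.0965 Gyr


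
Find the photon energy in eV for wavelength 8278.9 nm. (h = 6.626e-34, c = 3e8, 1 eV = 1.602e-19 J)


E = hc/lambda = 6.626e-34 * 3e8 / 8.279e-06 = 2.401e-20 J = 0.1499 eV

0.1499 eV


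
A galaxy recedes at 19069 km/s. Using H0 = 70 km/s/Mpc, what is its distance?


d = v / H0 = 19069 / 70 = 272.4143

272.4143 Mpc


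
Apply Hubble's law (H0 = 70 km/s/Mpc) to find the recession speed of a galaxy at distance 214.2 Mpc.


v = H0 * d = 70 * 214.2 = 14994.0

14994.0 km/s


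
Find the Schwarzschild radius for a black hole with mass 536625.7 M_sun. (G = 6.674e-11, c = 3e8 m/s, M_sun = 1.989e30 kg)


M = 536625.7 * 1.989e30 kg = 1.067348517e+36 kg. rs = 2GM/c^2 = 2 * 6.674e-11 * 1.067348517e+36 / (3e8)^2 = 1.583e+09

1.583e+09 m


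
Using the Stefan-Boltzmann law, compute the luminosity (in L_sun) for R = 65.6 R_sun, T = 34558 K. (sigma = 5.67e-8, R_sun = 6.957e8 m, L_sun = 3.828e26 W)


R = 65.6 * 6.957e8 m = 4.563792e+10 m. L = 4*pi*R^2*sigma*T^4 = 4*pi*(4.563792e+10)^2 * 5.67e-8 * 34558^4 = 2.116601061e+33 W. L/L_sun = 2.116601061e+33 / 3.828e26 = 5.529e+06

5.529e+06 L_sun


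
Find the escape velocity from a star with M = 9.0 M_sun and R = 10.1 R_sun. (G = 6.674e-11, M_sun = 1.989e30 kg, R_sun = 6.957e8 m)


M = 9.0 * 1.989e30 kg = 1.7901e+31 kg; R = 10.1 * 6.957e8 m = 7.02657e+09 m. v_esc = sqrt(2GM/R) = sqrt(2 * 6.674e-11 * 1.7901e+31 / 7.02657e+09) = 583142.9865

583142.9865 m/s


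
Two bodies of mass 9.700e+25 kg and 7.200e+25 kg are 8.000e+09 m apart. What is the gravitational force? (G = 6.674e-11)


F = G*m1*m2/r^2 = 6.674e-11 * 9.700e+25 * 7.200e+25 / (8.000e+09)^2 = 6.674e-11 * 6.984e+51 / 6.400e+19 = 7.283e+21

7.283e+21 N


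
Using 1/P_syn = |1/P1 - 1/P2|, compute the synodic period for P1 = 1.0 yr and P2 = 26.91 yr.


1/P_syn = |1/P1 - 1/P2| = |1/1.0 - 1/26.91| => P_syn = 1.0386

1.0386 years


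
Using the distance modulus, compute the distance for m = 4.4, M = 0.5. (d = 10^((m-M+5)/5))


d = 10^((m - M + 5)/5) = 10^((4.4 - 0.5 + 5)/5) = 60.256

60.256 pc


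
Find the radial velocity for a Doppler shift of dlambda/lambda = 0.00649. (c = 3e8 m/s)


v = (dlambda/lambda) * c = 0.00649 * 3e8 = 1.947e+06

1.947e+06 m/s


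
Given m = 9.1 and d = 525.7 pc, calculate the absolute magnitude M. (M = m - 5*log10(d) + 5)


M = m - 5*log10(d) + 5 = 9.1 - 5*log10(525.7) + 5 = 0.4963

0.4963


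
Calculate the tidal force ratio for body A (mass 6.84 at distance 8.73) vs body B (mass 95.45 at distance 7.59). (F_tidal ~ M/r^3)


Ratio = (M1/r1^3) / (M2/r2^3) = (6.84/8.73^3) / (95.45/7.59^3) = 0.0471

0.0471


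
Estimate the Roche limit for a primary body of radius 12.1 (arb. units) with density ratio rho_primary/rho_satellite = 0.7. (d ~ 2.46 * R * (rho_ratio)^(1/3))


d_Roche = 2.46 * 12.1 * 0.7^(1/3) = 26.4294

26.4294


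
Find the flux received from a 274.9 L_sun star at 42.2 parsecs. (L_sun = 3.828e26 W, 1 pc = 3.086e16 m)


F = L / (4*pi*d^2) = 1.052e+29 / (4*pi*(1.302e+18)^2) = 4.938e-09

4.938e-09 W/m^2


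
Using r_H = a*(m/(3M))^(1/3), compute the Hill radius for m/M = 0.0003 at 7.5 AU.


r_H = a * (m/3M)^(1/3) = 7.5 * (0.0003/3)^(1/3) = 0.3481

0.3481 AU


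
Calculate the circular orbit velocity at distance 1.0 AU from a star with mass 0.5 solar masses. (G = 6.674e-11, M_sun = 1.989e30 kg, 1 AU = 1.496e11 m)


v = sqrt(GM/r) = sqrt(6.674e-11 * 9.945e+29 / 1.496e+11) = 21063.4593

21063.4593 m/s


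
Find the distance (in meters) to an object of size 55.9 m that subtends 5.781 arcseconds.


D = size / theta_rad, theta_rad = 5.781 * pi/(180*3600) = 2.803e-05, D = 1.994e+06

1.994e+06 m


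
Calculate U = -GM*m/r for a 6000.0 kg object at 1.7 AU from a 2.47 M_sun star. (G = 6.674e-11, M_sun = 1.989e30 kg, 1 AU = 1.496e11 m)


M = 2.47 * 1.989e30 kg = 4.91283e+30 kg; r = 1.7 AU * 1.496e11 m/AU = 2.5432e+11 m. U = -GM*m/r = -(6.674e-11 * 4.91283e+30 * 6000.0) / 2.5432e+11 = -7.736e+12

-7.736e+12 J


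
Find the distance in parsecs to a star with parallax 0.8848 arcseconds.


d = 1/p = 1/0.8848 = 1.1302

1.1302 pc


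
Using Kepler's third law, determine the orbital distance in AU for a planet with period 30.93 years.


a = P^(2/3) = 30.93^(2/3) = 9.8534

9.8534 AU


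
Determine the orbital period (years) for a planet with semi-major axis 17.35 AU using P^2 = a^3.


P = a^(3/2) = 17.35^1.5 = 72.2685

72.2685 years


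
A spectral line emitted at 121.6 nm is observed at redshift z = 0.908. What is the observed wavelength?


lam_obs = lam_emit * (1 + z) = 121.6 * (1 + 0.908) = 232.0128

232.0128 nm


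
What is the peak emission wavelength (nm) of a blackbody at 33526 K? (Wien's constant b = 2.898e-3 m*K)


lam_max = b / T = 2.898e-3 / 33526 = 8.644e-08 m = 86.4404 nm

86.4404 nm


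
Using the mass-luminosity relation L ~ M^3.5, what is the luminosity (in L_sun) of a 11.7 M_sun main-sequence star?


L/L_sun = (M/M_sun)^3.5 = 11.7^3.5 = 5478.3593

5478.3593 L_sun


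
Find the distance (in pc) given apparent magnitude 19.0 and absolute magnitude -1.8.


d = 10^((m - M + 5)/5) = 10^((19.0 - -1.8 + 5)/5) = 144543.9771

144543.9771 pc


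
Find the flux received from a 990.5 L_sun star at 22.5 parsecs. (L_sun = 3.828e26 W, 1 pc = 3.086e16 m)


F = L / (4*pi*d^2) = 3.792e+29 / (4*pi*(6.944e+17)^2) = 6.258e-08

6.258e-08 W/m^2


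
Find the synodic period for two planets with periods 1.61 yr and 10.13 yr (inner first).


1/P_syn = |1/P1 - 1/P2| = |1/1.61 - 1/10.13| => P_syn = 1.9142

1.9142 years


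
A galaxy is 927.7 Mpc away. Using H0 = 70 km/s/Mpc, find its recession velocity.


v = H0 * d = 70 * 927.7 = 64939.0

64939.0 km/s


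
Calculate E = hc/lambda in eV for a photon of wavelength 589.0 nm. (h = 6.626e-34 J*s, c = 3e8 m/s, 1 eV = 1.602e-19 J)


E = hc/lambda = 6.626e-34 * 3e8 / 5.890e-07 = 3.375e-19 J = 2.1067 eV

2.1067 eV


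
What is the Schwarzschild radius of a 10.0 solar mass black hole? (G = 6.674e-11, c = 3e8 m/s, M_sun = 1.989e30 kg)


M = 10.0 * 1.989e30 kg = 1.989e+31 kg. rs = 2GM/c^2 = 2 * 6.674e-11 * 1.989e+31 / (3e8)^2 = 29499.08

29499.08 m


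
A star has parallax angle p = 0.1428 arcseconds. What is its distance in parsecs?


d = 1/p = 1/0.1428 = 7.0028

7.0028 pc


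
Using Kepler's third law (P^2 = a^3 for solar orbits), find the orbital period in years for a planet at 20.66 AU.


P = a^(3/2) = 20.66^1.5 = 93.9065

93.9065 years


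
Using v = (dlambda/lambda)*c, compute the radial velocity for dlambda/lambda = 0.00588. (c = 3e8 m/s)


v = (dlambda/lambda) * c = 0.00588 * 3e8 = 1.764e+06

1.764e+06 m/s


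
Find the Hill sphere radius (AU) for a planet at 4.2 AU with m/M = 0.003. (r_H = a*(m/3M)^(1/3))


r_H = a * (m/3M)^(1/3) = 4.2 * (0.003/3)^(1/3) = 0.42

0.42 AU


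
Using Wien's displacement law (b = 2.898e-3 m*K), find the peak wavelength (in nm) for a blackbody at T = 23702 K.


lam_max = b / T = 2.898e-3 / 23702 = 1.223e-07 m = 122.2682 nm

122.2682 nm


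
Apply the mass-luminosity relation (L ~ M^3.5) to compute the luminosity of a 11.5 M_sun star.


L/L_sun = (M/M_sun)^3.5 = 11.5^3.5 = 5157.5381

5157.5381 L_sun


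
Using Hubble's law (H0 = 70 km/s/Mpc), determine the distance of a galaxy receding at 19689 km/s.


d = v / H0 = 19689 / 70 = 281.2714

281.2714 Mpc


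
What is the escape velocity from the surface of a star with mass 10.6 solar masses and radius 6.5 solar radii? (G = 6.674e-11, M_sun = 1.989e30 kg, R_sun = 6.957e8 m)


M = 10.6 * 1.989e30 kg = 2.10834e+31 kg; R = 6.5 * 6.957e8 m = 4.52205e+09 m. v_esc = sqrt(2GM/R) = sqrt(2 * 6.674e-11 * 2.10834e+31 / 4.52205e+09) = 788879.632

788879.632 m/s


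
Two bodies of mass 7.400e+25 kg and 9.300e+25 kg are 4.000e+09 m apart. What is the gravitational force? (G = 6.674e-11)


F = G*m1*m2/r^2 = 6.674e-11 * 7.400e+25 * 9.300e+25 / (4.000e+09)^2 = 6.674e-11 * 6.882e+51 / 1.600e+19 = 2.871e+22

2.871e+22 N


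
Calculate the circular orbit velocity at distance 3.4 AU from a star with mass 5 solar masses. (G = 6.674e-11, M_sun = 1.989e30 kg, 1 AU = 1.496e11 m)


v = sqrt(GM/r) = sqrt(6.674e-11 * 9.945e+30 / 5.086e+11) = 36123.5347

36123.5347 m/s


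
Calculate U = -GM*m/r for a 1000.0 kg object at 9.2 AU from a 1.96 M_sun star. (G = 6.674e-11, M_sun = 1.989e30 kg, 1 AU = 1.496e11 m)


M = 1.96 * 1.989e30 kg = 3.89844e+30 kg; r = 9.2 AU * 1.496e11 m/AU = 1.37632e+12 m. U = -GM*m/r = -(6.674e-11 * 3.89844e+30 * 1000.0) / 1.37632e+12 = -1.890e+11

-1.890e+11 J


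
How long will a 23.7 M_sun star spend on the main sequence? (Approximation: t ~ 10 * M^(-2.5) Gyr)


t = 10 * M^(-2.5) = 10 * 23.7^(-2.5) = 0.0037

0.0037 Gyr


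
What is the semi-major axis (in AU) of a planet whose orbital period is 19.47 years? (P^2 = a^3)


a = P^(2/3) = 19.47^(2/3) = 7.2373

7.2373 AU


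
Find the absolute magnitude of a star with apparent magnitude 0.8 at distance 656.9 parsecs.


M = m - 5*log10(d) + 5 = 0.8 - 5*log10(656.9) + 5 = -8.2875

-8.2875


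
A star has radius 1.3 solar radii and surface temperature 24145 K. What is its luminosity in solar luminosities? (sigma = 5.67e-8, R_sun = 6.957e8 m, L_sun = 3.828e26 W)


R = 1.3 * 6.957e8 m = 9.0441e+08 m. L = 4*pi*R^2*sigma*T^4 = 4*pi*(9.0441e+08)^2 * 5.67e-8 * 24145^4 = 1.98076281e+29 W. L/L_sun = 1.98076281e+29 / 3.828e26 = 517.4407

517.4407 L_sun


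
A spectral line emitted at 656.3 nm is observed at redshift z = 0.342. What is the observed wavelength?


lam_obs = lam_emit * (1 + z) = 656.3 * (1 + 0.342) = 880.7546

880.7546 nm


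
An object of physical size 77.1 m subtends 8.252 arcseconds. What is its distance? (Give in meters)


D = size / theta_rad, theta_rad = 8.252 * pi/(180*3600) = 4.001e-05, D = 1.927e+06

1.927e+06 m
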